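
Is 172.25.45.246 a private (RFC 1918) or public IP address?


RFC 1918 private ranges:
  10.0.0.0/8 (10.0.0.0 - 10.255.255.255)
  172.16.0.0/12 (172.16.0.0 - 172.31.255.255)
  192.168.0.0/16 (192.168.0.0 - 192.168.255.255)
Private (in 172.16.0.0/12)


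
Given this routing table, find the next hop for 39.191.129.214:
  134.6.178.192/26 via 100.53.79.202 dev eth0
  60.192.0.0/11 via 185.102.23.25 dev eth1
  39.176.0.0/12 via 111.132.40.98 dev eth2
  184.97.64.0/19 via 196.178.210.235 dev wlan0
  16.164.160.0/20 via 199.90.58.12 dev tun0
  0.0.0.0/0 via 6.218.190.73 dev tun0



Longest prefix match for 39.191.129.214:
  /26 134.6.178.192: no
  /11 60.192.0.0: no
  /12 39.176.0.0: MATCH
  /19 184.97.64.0: no
  /20 16.164.160.0: no
  /0 0.0.0.0: MATCH
Selected: next-hop 111.132.40.98 via eth2 (matched /12)


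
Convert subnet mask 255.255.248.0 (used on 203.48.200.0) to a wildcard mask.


Subnet mask: 255.255.248.0
Wildcard = 255.255.255.255 - subnet mask
255 - 255 = 0
255 - 255 = 0
255 - 248 = 7
255 - 0 = 255
Wildcard: 0.0.7.255


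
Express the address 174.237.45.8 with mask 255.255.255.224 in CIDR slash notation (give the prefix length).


Binary: 11111111.11111111.11111111.11100000
Count leading 1s
Prefix: /27


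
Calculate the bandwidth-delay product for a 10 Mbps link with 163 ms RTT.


BDP = bandwidth * RTT
= 10 Mbps * 163 ms
= 10 * 1e6 * 163 / 1000 bits
= 1630000 bits
= 203750 bytes
= 198.9746 KB
BDP = 1630000 bits (203750 bytes)


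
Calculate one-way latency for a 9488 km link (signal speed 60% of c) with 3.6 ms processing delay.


Speed = 0.6 * 3e5 km/s = 180000 km/s
Propagation delay = 9488 / 180000 = 0.0527 s = 52.7111 ms
Processing delay = 3.6 ms
Total one-way latency = 56.3111 ms


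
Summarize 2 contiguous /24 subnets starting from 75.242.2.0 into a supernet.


Original prefix: /24
Number of subnets: 2 = 2^1
New prefix = 24 - 1 = 23
Supernet: 75.242.2.0/23


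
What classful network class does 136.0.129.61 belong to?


First octet: 136
Binary: 10001000
10xxxxxx -> Class B (128-191)
Class B, default mask 255.255.0.0 (/16)


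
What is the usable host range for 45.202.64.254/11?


Network: 45.192.0.0
Broadcast: 45.223.255.255
First usable = network + 1
Last usable = broadcast - 1
Range: 45.192.0.1 to 45.223.255.254


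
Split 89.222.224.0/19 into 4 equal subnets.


New prefix = 19 + 2 = 21
Each subnet has 2048 addresses
  89.222.224.0/21
  89.222.232.0/21
  89.222.240.0/21
  89.222.248.0/21
Subnets: 89.222.224.0/21, 89.222.232.0/21, 89.222.240.0/21, 89.222.248.0/21


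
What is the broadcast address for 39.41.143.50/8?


Network: 39.0.0.0/8
Host bits = 24
Set all host bits to 1:
Broadcast: 39.255.255.255


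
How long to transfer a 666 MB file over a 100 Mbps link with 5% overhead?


Effective throughput = 100 * (1 - 5/100) = 95 Mbps
File size in Mb = 666 * 8 = 5328 Mb
Time = 5328 / 95
Time = 56.0842 seconds


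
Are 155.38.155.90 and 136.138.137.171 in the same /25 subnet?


Mask: 255.255.255.128
155.38.155.90 AND mask = 155.38.155.0
136.138.137.171 AND mask = 136.138.137.128
No, different subnets (155.38.155.0 vs 136.138.137.128)


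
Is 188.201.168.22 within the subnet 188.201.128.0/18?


Subnet network: 188.201.128.0
Test IP AND mask: 188.201.128.0
Yes, 188.201.168.22 is in 188.201.128.0/18


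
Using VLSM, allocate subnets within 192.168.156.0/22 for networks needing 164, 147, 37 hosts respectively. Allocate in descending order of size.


164 hosts -> /24 (254 usable): 192.168.156.0/24
147 hosts -> /24 (254 usable): 192.168.157.0/24
37 hosts -> /26 (62 usable): 192.168.158.0/26
Allocation: 192.168.156.0/24 (164 hosts, 254 usable); 192.168.157.0/24 (147 hosts, 254 usable); 192.168.158.0/26 (37 hosts, 62 usable)


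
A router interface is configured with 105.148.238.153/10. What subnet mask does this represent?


/10 means 10 network bits, 22 host bits
Binary: 11111111110000000000000000000000
Mask: 255.192.0.0


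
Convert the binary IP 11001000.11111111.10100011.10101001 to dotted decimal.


11001000 = 200
11111111 = 255
10100011 = 163
10101001 = 169
IP: 200.255.163.169


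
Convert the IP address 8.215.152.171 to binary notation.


8 = 00001000
215 = 11010111
152 = 10011000
171 = 10101011
Binary: 00001000.11010111.10011000.10101011


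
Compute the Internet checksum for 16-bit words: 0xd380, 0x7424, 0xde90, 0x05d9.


Sum all words (with carry folding):
+ 0xd380 = 0xd380
+ 0x7424 = 0x47a5
+ 0xde90 = 0x2636
+ 0x05d9 = 0x2c0f
One's complement: ~0x2c0f
Checksum = 0xd3f0


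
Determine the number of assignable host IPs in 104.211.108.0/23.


Host bits = 32 - 23 = 9
Total addresses = 2^9 = 512
Usable = total - 2 (network and broadcast)
Usable hosts: 510


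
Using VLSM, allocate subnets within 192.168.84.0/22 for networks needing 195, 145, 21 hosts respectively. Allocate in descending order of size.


195 hosts -> /24 (254 usable): 192.168.84.0/24
145 hosts -> /24 (254 usable): 192.168.85.0/24
21 hosts -> /27 (30 usable): 192.168.86.0/27
Allocation: 192.168.84.0/24 (195 hosts, 254 usable); 192.168.85.0/24 (145 hosts, 254 usable); 192.168.86.0/27 (21 hosts, 30 usable)


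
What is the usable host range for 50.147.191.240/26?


Network: 50.147.191.192
Broadcast: 50.147.191.255
First usable = network + 1
Last usable = broadcast - 1
Range: 50.147.191.193 to 50.147.191.254


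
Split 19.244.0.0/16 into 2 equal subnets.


New prefix = 16 + 1 = 17
Each subnet has 32768 addresses
  19.244.0.0/17
  19.244.128.0/17
Subnets: 19.244.0.0/17, 19.244.128.0/17


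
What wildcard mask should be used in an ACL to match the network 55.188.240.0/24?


Subnet mask: 255.255.255.0
Wildcard = 255.255.255.255 - subnet mask
255 - 255 = 0
255 - 255 = 0
255 - 255 = 0
255 - 0 = 255
Wildcard: 0.0.0.255


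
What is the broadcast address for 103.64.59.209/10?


Network: 103.64.0.0/10
Host bits = 22
Set all host bits to 1:
Broadcast: 103.127.255.255


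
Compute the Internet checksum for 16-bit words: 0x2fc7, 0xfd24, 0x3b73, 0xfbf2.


Sum all words (with carry folding):
+ 0x2fc7 = 0x2fc7
+ 0xfd24 = 0x2cec
+ 0x3b73 = 0x685f
+ 0xfbf2 = 0x6452
One's complement: ~0x6452
Checksum = 0x9bad


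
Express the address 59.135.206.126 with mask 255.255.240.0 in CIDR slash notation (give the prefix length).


Binary: 11111111.11111111.11110000.00000000
Count leading 1s
Prefix: /20


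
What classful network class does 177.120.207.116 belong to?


First octet: 177
Binary: 10110001
10xxxxxx -> Class B (128-191)
Class B, default mask 255.255.0.0 (/16)


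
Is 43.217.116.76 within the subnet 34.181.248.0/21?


Subnet network: 34.181.248.0
Test IP AND mask: 43.217.112.0
No, 43.217.116.76 is not in 34.181.248.0/21


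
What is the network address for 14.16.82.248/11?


IP:   00001110.00010000.01010010.11111000
Mask: 11111111.11100000.00000000.00000000
AND operation:
Net:  00001110.00000000.00000000.00000000
Network: 14.0.0.0/11


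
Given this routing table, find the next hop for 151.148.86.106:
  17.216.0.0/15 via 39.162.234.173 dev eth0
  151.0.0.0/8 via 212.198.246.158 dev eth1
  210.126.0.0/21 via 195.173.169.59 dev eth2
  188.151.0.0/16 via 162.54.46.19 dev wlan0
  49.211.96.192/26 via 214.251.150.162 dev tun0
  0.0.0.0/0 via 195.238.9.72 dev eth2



Longest prefix match for 151.148.86.106:
  /15 17.216.0.0: no
  /8 151.0.0.0: MATCH
  /21 210.126.0.0: no
  /16 188.151.0.0: no
  /26 49.211.96.192: no
  /0 0.0.0.0: MATCH
Selected: next-hop 212.198.246.158 via eth1 (matched /8)


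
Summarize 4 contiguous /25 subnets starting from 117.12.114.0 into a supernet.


Original prefix: /25
Number of subnets: 4 = 2^2
New prefix = 25 - 2 = 23
Supernet: 117.12.114.0/23


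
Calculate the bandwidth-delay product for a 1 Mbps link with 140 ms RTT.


BDP = bandwidth * RTT
= 1 Mbps * 140 ms
= 1 * 1e6 * 140 / 1000 bits
= 140000 bits
= 17500 bytes
= 17.0898 KB
BDP = 140000 bits (17500 bytes)


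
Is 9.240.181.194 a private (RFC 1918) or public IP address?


RFC 1918 private ranges:
  10.0.0.0/8 (10.0.0.0 - 10.255.255.255)
  172.16.0.0/12 (172.16.0.0 - 172.31.255.255)
  192.168.0.0/16 (192.168.0.0 - 192.168.255.255)
Public (not in any RFC 1918 range)


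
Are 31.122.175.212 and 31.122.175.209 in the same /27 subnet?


Mask: 255.255.255.224
31.122.175.212 AND mask = 31.122.175.192
31.122.175.209 AND mask = 31.122.175.192
Yes, same subnet (31.122.175.192)


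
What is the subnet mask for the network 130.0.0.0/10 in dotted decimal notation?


/10 means 10 network bits, 22 host bits
Binary: 11111111110000000000000000000000
Mask: 255.192.0.0


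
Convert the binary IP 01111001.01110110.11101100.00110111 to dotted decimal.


01111001 = 121
01110110 = 118
11101100 = 236
00110111 = 55
IP: 121.118.236.55


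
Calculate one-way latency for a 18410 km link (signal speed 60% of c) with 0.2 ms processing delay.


Speed = 0.6 * 3e5 km/s = 180000 km/s
Propagation delay = 18410 / 180000 = 0.1023 s = 102.2778 ms
Processing delay = 0.2 ms
Total one-way latency = 102.4778 ms


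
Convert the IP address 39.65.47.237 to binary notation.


39 = 00100111
65 = 01000001
47 = 00101111
237 = 11101101
Binary: 00100111.01000001.00101111.11101101


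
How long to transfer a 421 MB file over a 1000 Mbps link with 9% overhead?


Effective throughput = 1000 * (1 - 9/100) = 910 Mbps
File size in Mb = 421 * 8 = 3368 Mb
Time = 3368 / 910
Time = 3.7011 seconds


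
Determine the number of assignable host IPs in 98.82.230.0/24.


Host bits = 32 - 24 = 8
Total addresses = 2^8 = 256
Usable = total - 2 (network and broadcast)
Usable hosts: 254


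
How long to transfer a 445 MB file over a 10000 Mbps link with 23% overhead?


Effective throughput = 10000 * (1 - 23/100) = 7700 Mbps
File size in Mb = 445 * 8 = 3560 Mb
Time = 3560 / 7700
Time = 0.4623 seconds


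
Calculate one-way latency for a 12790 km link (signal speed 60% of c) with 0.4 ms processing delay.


Speed = 0.6 * 3e5 km/s = 180000 km/s
Propagation delay = 12790 / 180000 = 0.0711 s = 71.0556 ms
Processing delay = 0.4 ms
Total one-way latency = 71.4556 ms


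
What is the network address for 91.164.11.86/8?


IP:   01011011.10100100.00001011.01010110
Mask: 11111111.00000000.00000000.00000000
AND operation:
Net:  01011011.00000000.00000000.00000000
Network: 91.0.0.0/8


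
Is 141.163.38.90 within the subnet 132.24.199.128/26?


Subnet network: 132.24.199.128
Test IP AND mask: 141.163.38.64
No, 141.163.38.90 is not in 132.24.199.128/26


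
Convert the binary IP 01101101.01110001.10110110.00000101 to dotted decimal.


01101101 = 109
01110001 = 113
10110110 = 182
00000101 = 5
IP: 109.113.182.5


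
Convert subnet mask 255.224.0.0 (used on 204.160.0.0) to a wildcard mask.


Subnet mask: 255.224.0.0
Wildcard = 255.255.255.255 - subnet mask
255 - 255 = 0
255 - 224 = 31
255 - 0 = 255
255 - 0 = 255
Wildcard: 0.31.255.255


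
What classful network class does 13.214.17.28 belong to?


First octet: 13
Binary: 00001101
0xxxxxxx -> Class A (1-126)
Class A, default mask 255.0.0.0 (/8)


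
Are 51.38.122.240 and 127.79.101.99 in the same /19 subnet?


Mask: 255.255.224.0
51.38.122.240 AND mask = 51.38.96.0
127.79.101.99 AND mask = 127.79.96.0
No, different subnets (51.38.96.0 vs 127.79.96.0)


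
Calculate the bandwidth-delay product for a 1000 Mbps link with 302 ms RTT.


BDP = bandwidth * RTT
= 1000 Mbps * 302 ms
= 1000 * 1e6 * 302 / 1000 bits
= 302000000 bits
= 37750000 bytes
= 36865.2344 KB
BDP = 302000000 bits (37750000 bytes)


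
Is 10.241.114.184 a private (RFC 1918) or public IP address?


RFC 1918 private ranges:
  10.0.0.0/8 (10.0.0.0 - 10.255.255.255)
  172.16.0.0/12 (172.16.0.0 - 172.31.255.255)
  192.168.0.0/16 (192.168.0.0 - 192.168.255.255)
Private (in 10.0.0.0/8)


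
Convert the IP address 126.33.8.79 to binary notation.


126 = 01111110
33 = 00100001
8 = 00001000
79 = 01001111
Binary: 01111110.00100001.00001000.01001111


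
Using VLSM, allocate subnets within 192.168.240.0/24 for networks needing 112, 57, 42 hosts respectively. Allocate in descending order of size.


112 hosts -> /25 (126 usable): 192.168.240.0/25
57 hosts -> /26 (62 usable): 192.168.240.128/26
42 hosts -> /26 (62 usable): 192.168.240.192/26
Allocation: 192.168.240.0/25 (112 hosts, 126 usable); 192.168.240.128/26 (57 hosts, 62 usable); 192.168.240.192/26 (42 hosts, 62 usable)


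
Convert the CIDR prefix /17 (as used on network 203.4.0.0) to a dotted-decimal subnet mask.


/17 means 17 network bits, 15 host bits
Binary: 11111111111111111000000000000000
Mask: 255.255.128.0


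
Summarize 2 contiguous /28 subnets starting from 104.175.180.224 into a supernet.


Original prefix: /28
Number of subnets: 2 = 2^1
New prefix = 28 - 1 = 27
Supernet: 104.175.180.224/27


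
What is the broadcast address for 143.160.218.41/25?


Network: 143.160.218.0/25
Host bits = 7
Set all host bits to 1:
Broadcast: 143.160.218.127


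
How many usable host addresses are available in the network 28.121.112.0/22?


Host bits = 32 - 22 = 10
Total addresses = 2^10 = 1024
Usable = total - 2 (network and broadcast)
Usable hosts: 1022


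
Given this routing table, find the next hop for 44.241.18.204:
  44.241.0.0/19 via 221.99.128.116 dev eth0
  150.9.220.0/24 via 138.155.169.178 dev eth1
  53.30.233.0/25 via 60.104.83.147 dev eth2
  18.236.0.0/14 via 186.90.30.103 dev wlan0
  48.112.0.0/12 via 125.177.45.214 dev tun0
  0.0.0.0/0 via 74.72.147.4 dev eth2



Longest prefix match for 44.241.18.204:
  /19 44.241.0.0: MATCH
  /24 150.9.220.0: no
  /25 53.30.233.0: no
  /14 18.236.0.0: no
  /12 48.112.0.0: no
  /0 0.0.0.0: MATCH
Selected: next-hop 221.99.128.116 via eth0 (matched /19)


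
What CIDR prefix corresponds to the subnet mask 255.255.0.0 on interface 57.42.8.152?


Binary: 11111111.11111111.00000000.00000000
Count leading 1s
Prefix: /16


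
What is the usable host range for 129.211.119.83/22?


Network: 129.211.116.0
Broadcast: 129.211.119.255
First usable = network + 1
Last usable = broadcast - 1
Range: 129.211.116.1 to 129.211.119.254


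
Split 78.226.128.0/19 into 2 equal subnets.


New prefix = 19 + 1 = 20
Each subnet has 4096 addresses
  78.226.128.0/20
  78.226.144.0/20
Subnets: 78.226.128.0/20, 78.226.144.0/20


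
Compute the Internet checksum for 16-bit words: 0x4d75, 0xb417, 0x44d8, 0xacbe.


Sum all words (with carry folding):
+ 0x4d75 = 0x4d75
+ 0xb417 = 0x018d
+ 0x44d8 = 0x4665
+ 0xacbe = 0xf323
One's complement: ~0xf323
Checksum = 0x0cdc


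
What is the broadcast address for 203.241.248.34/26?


Network: 203.241.248.0/26
Host bits = 6
Set all host bits to 1:
Broadcast: 203.241.248.63


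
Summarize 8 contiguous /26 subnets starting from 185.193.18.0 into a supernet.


Original prefix: /26
Number of subnets: 8 = 2^3
New prefix = 26 - 3 = 23
Supernet: 185.193.18.0/23


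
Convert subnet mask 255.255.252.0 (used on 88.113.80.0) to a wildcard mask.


Subnet mask: 255.255.252.0
Wildcard = 255.255.255.255 - subnet mask
255 - 255 = 0
255 - 255 = 0
255 - 252 = 3
255 - 0 = 255
Wildcard: 0.0.3.255


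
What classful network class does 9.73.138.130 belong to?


First octet: 9
Binary: 00001001
0xxxxxxx -> Class A (1-126)
Class A, default mask 255.0.0.0 (/8)


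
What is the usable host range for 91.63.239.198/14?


Network: 91.60.0.0
Broadcast: 91.63.255.255
First usable = network + 1
Last usable = broadcast - 1
Range: 91.60.0.1 to 91.63.255.254


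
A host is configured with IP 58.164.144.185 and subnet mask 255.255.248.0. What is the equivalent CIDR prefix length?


Binary: 11111111.11111111.11111000.00000000
Count leading 1s
Prefix: /21


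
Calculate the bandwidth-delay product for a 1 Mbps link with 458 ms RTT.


BDP = bandwidth * RTT
= 1 Mbps * 458 ms
= 1 * 1e6 * 458 / 1000 bits
= 458000 bits
= 57250 bytes
= 55.9082 KB
BDP = 458000 bits (57250 bytes)


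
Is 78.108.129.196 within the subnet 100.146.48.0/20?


Subnet network: 100.146.48.0
Test IP AND mask: 78.108.128.0
No, 78.108.129.196 is not in 100.146.48.0/20


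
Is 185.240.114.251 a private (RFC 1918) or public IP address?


RFC 1918 private ranges:
  10.0.0.0/8 (10.0.0.0 - 10.255.255.255)
  172.16.0.0/12 (172.16.0.0 - 172.31.255.255)
  192.168.0.0/16 (192.168.0.0 - 192.168.255.255)
Public (not in any RFC 1918 range)


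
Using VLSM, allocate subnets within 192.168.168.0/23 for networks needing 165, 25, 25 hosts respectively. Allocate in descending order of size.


165 hosts -> /24 (254 usable): 192.168.168.0/24
25 hosts -> /27 (30 usable): 192.168.169.0/27
25 hosts -> /27 (30 usable): 192.168.169.32/27
Allocation: 192.168.168.0/24 (165 hosts, 254 usable); 192.168.169.0/27 (25 hosts, 30 usable); 192.168.169.32/27 (25 hosts, 30 usable)


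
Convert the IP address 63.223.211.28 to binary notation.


63 = 00111111
223 = 11011111
211 = 11010011
28 = 00011100
Binary: 00111111.11011111.11010011.00011100


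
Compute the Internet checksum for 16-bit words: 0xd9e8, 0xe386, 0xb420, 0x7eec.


Sum all words (with carry folding):
+ 0xd9e8 = 0xd9e8
+ 0xe386 = 0xbd6f
+ 0xb420 = 0x7190
+ 0x7eec = 0xf07c
One's complement: ~0xf07c
Checksum = 0x0f83


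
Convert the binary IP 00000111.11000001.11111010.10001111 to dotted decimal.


00000111 = 7
11000001 = 193
11111010 = 250
10001111 = 143
IP: 7.193.250.143


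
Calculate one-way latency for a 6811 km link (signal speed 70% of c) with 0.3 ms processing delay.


Speed = 0.7 * 3e5 km/s = 210000 km/s
Propagation delay = 6811 / 210000 = 0.0324 s = 32.4333 ms
Processing delay = 0.3 ms
Total one-way latency = 32.7333 ms


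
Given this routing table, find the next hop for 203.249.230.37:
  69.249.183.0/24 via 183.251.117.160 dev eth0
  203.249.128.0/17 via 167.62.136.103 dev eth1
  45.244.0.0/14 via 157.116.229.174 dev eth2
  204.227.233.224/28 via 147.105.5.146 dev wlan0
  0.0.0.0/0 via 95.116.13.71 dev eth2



Longest prefix match for 203.249.230.37:
  /24 69.249.183.0: no
  /17 203.249.128.0: MATCH
  /14 45.244.0.0: no
  /28 204.227.233.224: no
  /0 0.0.0.0: MATCH
Selected: next-hop 167.62.136.103 via eth1 (matched /17)


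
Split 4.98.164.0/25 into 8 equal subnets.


New prefix = 25 + 3 = 28
Each subnet has 16 addresses
  4.98.164.0/28
  4.98.164.16/28
  4.98.164.32/28
  4.98.164.48/28
  4.98.164.64/28
  4.98.164.80/28
  4.98.164.96/28
  4.98.164.112/28
Subnets: 4.98.164.0/28, 4.98.164.16/28, 4.98.164.32/28, 4.98.164.48/28, 4.98.164.64/28, 4.98.164.80/28, 4.98.164.96/28, 4.98.164.112/28


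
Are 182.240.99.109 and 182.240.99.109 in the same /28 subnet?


Mask: 255.255.255.240
182.240.99.109 AND mask = 182.240.99.96
182.240.99.109 AND mask = 182.240.99.96
Yes, same subnet (182.240.99.96)


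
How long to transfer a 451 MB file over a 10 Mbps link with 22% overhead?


Effective throughput = 10 * (1 - 22/100) = 7.8 Mbps
File size in Mb = 451 * 8 = 3608 Mb
Time = 3608 / 7.8
Time = 462.5641 seconds


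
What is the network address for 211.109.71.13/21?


IP:   11010011.01101101.01000111.00001101
Mask: 11111111.11111111.11111000.00000000
AND operation:
Net:  11010011.01101101.01000000.00000000
Network: 211.109.64.0/21


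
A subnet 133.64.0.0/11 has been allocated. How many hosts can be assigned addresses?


Host bits = 32 - 11 = 21
Total addresses = 2^21 = 2097152
Usable = total - 2 (network and broadcast)
Usable hosts: 2097150


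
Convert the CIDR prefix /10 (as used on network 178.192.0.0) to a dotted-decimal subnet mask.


/10 means 10 network bits, 22 host bits
Binary: 11111111110000000000000000000000
Mask: 255.192.0.0


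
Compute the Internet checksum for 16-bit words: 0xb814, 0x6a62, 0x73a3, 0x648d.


Sum all words (with carry folding):
+ 0xb814 = 0xb814
+ 0x6a62 = 0x2277
+ 0x73a3 = 0x961a
+ 0x648d = 0xfaa7
One's complement: ~0xfaa7
Checksum = 0x0558


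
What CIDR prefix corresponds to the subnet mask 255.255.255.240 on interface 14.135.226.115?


Binary: 11111111.11111111.11111111.11110000
Count leading 1s
Prefix: /28


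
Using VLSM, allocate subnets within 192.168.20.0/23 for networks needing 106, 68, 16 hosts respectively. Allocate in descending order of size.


106 hosts -> /25 (126 usable): 192.168.20.0/25
68 hosts -> /25 (126 usable): 192.168.20.128/25
16 hosts -> /27 (30 usable): 192.168.21.0/27
Allocation: 192.168.20.0/25 (106 hosts, 126 usable); 192.168.20.128/25 (68 hosts, 126 usable); 192.168.21.0/27 (16 hosts, 30 usable)


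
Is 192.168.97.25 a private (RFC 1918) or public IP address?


RFC 1918 private ranges:
  10.0.0.0/8 (10.0.0.0 - 10.255.255.255)
  172.16.0.0/12 (172.16.0.0 - 172.31.255.255)
  192.168.0.0/16 (192.168.0.0 - 192.168.255.255)
Private (in 192.168.0.0/16)


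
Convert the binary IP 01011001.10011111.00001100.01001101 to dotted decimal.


01011001 = 89
10011111 = 159
00001100 = 12
01001101 = 77
IP: 89.159.12.77


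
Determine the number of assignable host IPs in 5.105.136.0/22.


Host bits = 32 - 22 = 10
Total addresses = 2^10 = 1024
Usable = total - 2 (network and broadcast)
Usable hosts: 1022


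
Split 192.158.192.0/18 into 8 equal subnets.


New prefix = 18 + 3 = 21
Each subnet has 2048 addresses
  192.158.192.0/21
  192.158.200.0/21
  192.158.208.0/21
  192.158.216.0/21
  192.158.224.0/21
  192.158.232.0/21
  192.158.240.0/21
  192.158.248.0/21
Subnets: 192.158.192.0/21, 192.158.200.0/21, 192.158.208.0/21, 192.158.216.0/21, 192.158.224.0/21, 192.158.232.0/21, 192.158.240.0/21, 192.158.248.0/21


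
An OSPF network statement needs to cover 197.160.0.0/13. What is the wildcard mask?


Subnet mask: 255.248.0.0
Wildcard = 255.255.255.255 - subnet mask
255 - 255 = 0
255 - 248 = 7
255 - 0 = 255
255 - 0 = 255
Wildcard: 0.7.255.255


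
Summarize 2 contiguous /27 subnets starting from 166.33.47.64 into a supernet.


Original prefix: /27
Number of subnets: 2 = 2^1
New prefix = 27 - 1 = 26
Supernet: 166.33.47.64/26


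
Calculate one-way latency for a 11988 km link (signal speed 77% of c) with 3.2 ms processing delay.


Speed = 0.77 * 3e5 km/s = 231000 km/s
Propagation delay = 11988 / 231000 = 0.0519 s = 51.8961 ms
Processing delay = 3.2 ms
Total one-way latency = 55.0961 ms


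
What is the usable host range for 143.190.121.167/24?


Network: 143.190.121.0
Broadcast: 143.190.121.255
First usable = network + 1
Last usable = broadcast - 1
Range: 143.190.121.1 to 143.190.121.254


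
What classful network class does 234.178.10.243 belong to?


First octet: 234
Binary: 11101010
1110xxxx -> Class D (224-239)
Class D (multicast), default mask N/A


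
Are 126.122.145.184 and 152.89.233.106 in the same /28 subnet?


Mask: 255.255.255.240
126.122.145.184 AND mask = 126.122.145.176
152.89.233.106 AND mask = 152.89.233.96
No, different subnets (126.122.145.176 vs 152.89.233.96)


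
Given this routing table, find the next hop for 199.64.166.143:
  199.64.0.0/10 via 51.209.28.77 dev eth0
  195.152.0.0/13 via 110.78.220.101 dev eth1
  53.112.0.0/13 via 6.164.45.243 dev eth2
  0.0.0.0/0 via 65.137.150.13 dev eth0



Longest prefix match for 199.64.166.143:
  /10 199.64.0.0: MATCH
  /13 195.152.0.0: no
  /13 53.112.0.0: no
  /0 0.0.0.0: MATCH
Selected: next-hop 51.209.28.77 via eth0 (matched /10)


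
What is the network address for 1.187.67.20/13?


IP:   00000001.10111011.01000011.00010100
Mask: 11111111.11111000.00000000.00000000
AND operation:
Net:  00000001.10111000.00000000.00000000
Network: 1.184.0.0/13


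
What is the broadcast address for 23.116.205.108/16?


Network: 23.116.0.0/16
Host bits = 16
Set all host bits to 1:
Broadcast: 23.116.255.255


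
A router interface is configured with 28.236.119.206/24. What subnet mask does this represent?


/24 means 24 network bits, 8 host bits
Binary: 11111111111111111111111100000000
Mask: 255.255.255.0


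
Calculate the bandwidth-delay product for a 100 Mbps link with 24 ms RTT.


BDP = bandwidth * RTT
= 100 Mbps * 24 ms
= 100 * 1e6 * 24 / 1000 bits
= 2400000 bits
= 300000 bytes
= 292.9688 KB
BDP = 2400000 bits (300000 bytes)


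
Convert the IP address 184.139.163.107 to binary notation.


184 = 10111000
139 = 10001011
163 = 10100011
107 = 01101011
Binary: 10111000.10001011.10100011.01101011


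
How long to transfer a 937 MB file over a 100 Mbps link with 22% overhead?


Effective throughput = 100 * (1 - 22/100) = 78 Mbps
File size in Mb = 937 * 8 = 7496 Mb
Time = 7496 / 78
Time = 96.1026 seconds


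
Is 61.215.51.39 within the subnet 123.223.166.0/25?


Subnet network: 123.223.166.0
Test IP AND mask: 61.215.51.0
No, 61.215.51.39 is not in 123.223.166.0/25


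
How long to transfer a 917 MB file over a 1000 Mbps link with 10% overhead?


Effective throughput = 1000 * (1 - 10/100) = 900 Mbps
File size in Mb = 917 * 8 = 7336 Mb
Time = 7336 / 900
Time = 8.1511 seconds


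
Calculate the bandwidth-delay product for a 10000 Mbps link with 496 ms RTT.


BDP = bandwidth * RTT
= 10000 Mbps * 496 ms
= 10000 * 1e6 * 496 / 1000 bits
= 4960000000 bits
= 620000000 bytes
= 605468.75 KB
BDP = 4960000000 bits (620000000 bytes)


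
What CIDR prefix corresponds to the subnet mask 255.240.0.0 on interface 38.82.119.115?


Binary: 11111111.11110000.00000000.00000000
Count leading 1s
Prefix: /12


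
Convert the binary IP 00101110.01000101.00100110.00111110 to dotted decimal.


00101110 = 46
01000101 = 69
00100110 = 38
00111110 = 62
IP: 46.69.38.62


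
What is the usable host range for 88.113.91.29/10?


Network: 88.64.0.0
Broadcast: 88.127.255.255
First usable = network + 1
Last usable = broadcast - 1
Range: 88.64.0.1 to 88.127.255.254


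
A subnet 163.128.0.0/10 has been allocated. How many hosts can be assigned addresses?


Host bits = 32 - 10 = 22
Total addresses = 2^22 = 4194304
Usable = total - 2 (network and broadcast)
Usable hosts: 4194302


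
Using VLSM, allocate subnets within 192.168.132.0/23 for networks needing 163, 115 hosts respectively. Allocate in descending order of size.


163 hosts -> /24 (254 usable): 192.168.132.0/24
115 hosts -> /25 (126 usable): 192.168.133.0/25
Allocation: 192.168.132.0/24 (163 hosts, 254 usable); 192.168.133.0/25 (115 hosts, 126 usable)


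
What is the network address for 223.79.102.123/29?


IP:   11011111.01001111.01100110.01111011
Mask: 11111111.11111111.11111111.11111000
AND operation:
Net:  11011111.01001111.01100110.01111000
Network: 223.79.102.120/29


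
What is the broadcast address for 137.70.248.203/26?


Network: 137.70.248.192/26
Host bits = 6
Set all host bits to 1:
Broadcast: 137.70.248.255


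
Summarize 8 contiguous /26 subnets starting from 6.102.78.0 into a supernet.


Original prefix: /26
Number of subnets: 8 = 2^3
New prefix = 26 - 3 = 23
Supernet: 6.102.78.0/23


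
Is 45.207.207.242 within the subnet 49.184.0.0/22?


Subnet network: 49.184.0.0
Test IP AND mask: 45.207.204.0
No, 45.207.207.242 is not in 49.184.0.0/22


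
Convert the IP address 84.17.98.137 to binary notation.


84 = 01010100
17 = 00010001
98 = 01100010
137 = 10001001
Binary: 01010100.00010001.01100010.10001001


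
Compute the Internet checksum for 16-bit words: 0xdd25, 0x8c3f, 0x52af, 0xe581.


Sum all words (with carry folding):
+ 0xdd25 = 0xdd25
+ 0x8c3f = 0x6965
+ 0x52af = 0xbc14
+ 0xe581 = 0xa196
One's complement: ~0xa196
Checksum = 0x5e69


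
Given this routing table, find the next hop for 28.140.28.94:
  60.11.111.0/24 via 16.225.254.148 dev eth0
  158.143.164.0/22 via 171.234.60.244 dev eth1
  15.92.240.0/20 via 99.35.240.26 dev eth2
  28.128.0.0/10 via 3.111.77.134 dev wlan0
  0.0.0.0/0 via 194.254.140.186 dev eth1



Longest prefix match for 28.140.28.94:
  /24 60.11.111.0: no
  /22 158.143.164.0: no
  /20 15.92.240.0: no
  /10 28.128.0.0: MATCH
  /0 0.0.0.0: MATCH
Selected: next-hop 3.111.77.134 via wlan0 (matched /10)


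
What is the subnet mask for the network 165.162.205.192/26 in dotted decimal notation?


/26 means 26 network bits, 6 host bits
Binary: 11111111111111111111111111000000
Mask: 255.255.255.192


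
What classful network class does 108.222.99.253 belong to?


First octet: 108
Binary: 01101100
0xxxxxxx -> Class A (1-126)
Class A, default mask 255.0.0.0 (/8)


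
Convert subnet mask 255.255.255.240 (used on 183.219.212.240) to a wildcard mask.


Subnet mask: 255.255.255.240
Wildcard = 255.255.255.255 - subnet mask
255 - 255 = 0
255 - 255 = 0
255 - 255 = 0
255 - 240 = 15
Wildcard: 0.0.0.15


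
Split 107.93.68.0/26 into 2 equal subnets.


New prefix = 26 + 1 = 27
Each subnet has 32 addresses
  107.93.68.0/27
  107.93.68.32/27
Subnets: 107.93.68.0/27, 107.93.68.32/27


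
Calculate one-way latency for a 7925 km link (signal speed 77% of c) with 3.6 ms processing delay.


Speed = 0.77 * 3e5 km/s = 231000 km/s
Propagation delay = 7925 / 231000 = 0.0343 s = 34.3074 ms
Processing delay = 3.6 ms
Total one-way latency = 37.9074 ms


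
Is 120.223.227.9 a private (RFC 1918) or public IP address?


RFC 1918 private ranges:
  10.0.0.0/8 (10.0.0.0 - 10.255.255.255)
  172.16.0.0/12 (172.16.0.0 - 172.31.255.255)
  192.168.0.0/16 (192.168.0.0 - 192.168.255.255)
Public (not in any RFC 1918 range)


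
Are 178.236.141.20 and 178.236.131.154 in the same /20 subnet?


Mask: 255.255.240.0
178.236.141.20 AND mask = 178.236.128.0
178.236.131.154 AND mask = 178.236.128.0
Yes, same subnet (178.236.128.0)


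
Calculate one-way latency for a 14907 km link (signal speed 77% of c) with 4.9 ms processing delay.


Speed = 0.77 * 3e5 km/s = 231000 km/s
Propagation delay = 14907 / 231000 = 0.0645 s = 64.5325 ms
Processing delay = 4.9 ms
Total one-way latency = 69.4325 ms


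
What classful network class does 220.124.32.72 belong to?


First octet: 220
Binary: 11011100
110xxxxx -> Class C (192-223)
Class C, default mask 255.255.255.0 (/24)


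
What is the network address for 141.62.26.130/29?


IP:   10001101.00111110.00011010.10000010
Mask: 11111111.11111111.11111111.11111000
AND operation:
Net:  10001101.00111110.00011010.10000000
Network: 141.62.26.128/29


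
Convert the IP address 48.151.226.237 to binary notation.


48 = 00110000
151 = 10010111
226 = 11100010
237 = 11101101
Binary: 00110000.10010111.11100010.11101101


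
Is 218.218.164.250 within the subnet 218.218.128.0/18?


Subnet network: 218.218.128.0
Test IP AND mask: 218.218.128.0
Yes, 218.218.164.250 is in 218.218.128.0/18


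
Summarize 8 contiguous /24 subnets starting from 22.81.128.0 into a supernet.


Original prefix: /24
Number of subnets: 8 = 2^3
New prefix = 24 - 3 = 21
Supernet: 22.81.128.0/21


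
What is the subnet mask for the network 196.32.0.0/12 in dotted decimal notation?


/12 means 12 network bits, 20 host bits
Binary: 11111111111100000000000000000000
Mask: 255.240.0.0


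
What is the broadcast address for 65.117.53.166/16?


Network: 65.117.0.0/16
Host bits = 16
Set all host bits to 1:
Broadcast: 65.117.255.255


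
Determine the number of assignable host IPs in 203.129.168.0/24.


Host bits = 32 - 24 = 8
Total addresses = 2^8 = 256
Usable = total - 2 (network and broadcast)
Usable hosts: 254


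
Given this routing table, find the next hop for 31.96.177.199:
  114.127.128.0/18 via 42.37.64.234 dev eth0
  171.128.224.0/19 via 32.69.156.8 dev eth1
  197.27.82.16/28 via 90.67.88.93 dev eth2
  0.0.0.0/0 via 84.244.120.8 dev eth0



Longest prefix match for 31.96.177.199:
  /18 114.127.128.0: no
  /19 171.128.224.0: no
  /28 197.27.82.16: no
  /0 0.0.0.0: MATCH
Selected: next-hop 84.244.120.8 via eth0 (matched /0)


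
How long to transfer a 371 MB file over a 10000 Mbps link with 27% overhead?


Effective throughput = 10000 * (1 - 27/100) = 7300 Mbps
File size in Mb = 371 * 8 = 2968 Mb
Time = 2968 / 7300
Time = 0.4066 seconds


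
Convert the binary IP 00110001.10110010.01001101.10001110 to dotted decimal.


00110001 = 49
10110010 = 178
01001101 = 77
10001110 = 142
IP: 49.178.77.142


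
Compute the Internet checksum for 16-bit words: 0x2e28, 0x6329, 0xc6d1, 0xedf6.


Sum all words (with carry folding):
+ 0x2e28 = 0x2e28
+ 0x6329 = 0x9151
+ 0xc6d1 = 0x5823
+ 0xedf6 = 0x461a
One's complement: ~0x461a
Checksum = 0xb9e5


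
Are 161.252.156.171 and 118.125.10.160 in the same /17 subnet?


Mask: 255.255.128.0
161.252.156.171 AND mask = 161.252.128.0
118.125.10.160 AND mask = 118.125.0.0
No, different subnets (161.252.128.0 vs 118.125.0.0)


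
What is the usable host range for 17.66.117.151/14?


Network: 17.64.0.0
Broadcast: 17.67.255.255
First usable = network + 1
Last usable = broadcast - 1
Range: 17.64.0.1 to 17.67.255.254


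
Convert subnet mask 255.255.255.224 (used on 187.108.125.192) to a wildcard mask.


Subnet mask: 255.255.255.224
Wildcard = 255.255.255.255 - subnet mask
255 - 255 = 0
255 - 255 = 0
255 - 255 = 0
255 - 224 = 31
Wildcard: 0.0.0.31


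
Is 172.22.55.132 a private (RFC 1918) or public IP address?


RFC 1918 private ranges:
  10.0.0.0/8 (10.0.0.0 - 10.255.255.255)
  172.16.0.0/12 (172.16.0.0 - 172.31.255.255)
  192.168.0.0/16 (192.168.0.0 - 192.168.255.255)
Private (in 172.16.0.0/12)


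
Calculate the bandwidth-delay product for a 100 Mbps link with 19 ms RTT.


BDP = bandwidth * RTT
= 100 Mbps * 19 ms
= 100 * 1e6 * 19 / 1000 bits
= 1900000 bits
= 237500 bytes
= 231.9336 KB
BDP = 1900000 bits (237500 bytes)


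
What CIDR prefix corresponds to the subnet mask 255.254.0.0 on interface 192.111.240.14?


Binary: 11111111.11111110.00000000.00000000
Count leading 1s
Prefix: /15


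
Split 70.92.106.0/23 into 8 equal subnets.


New prefix = 23 + 3 = 26
Each subnet has 64 addresses
  70.92.106.0/26
  70.92.106.64/26
  70.92.106.128/26
  70.92.106.192/26
  70.92.107.0/26
  70.92.107.64/26
  70.92.107.128/26
  70.92.107.192/26
Subnets: 70.92.106.0/26, 70.92.106.64/26, 70.92.106.128/26, 70.92.106.192/26, 70.92.107.0/26, 70.92.107.64/26, 70.92.107.128/26, 70.92.107.192/26


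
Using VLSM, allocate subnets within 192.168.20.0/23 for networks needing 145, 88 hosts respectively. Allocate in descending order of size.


145 hosts -> /24 (254 usable): 192.168.20.0/24
88 hosts -> /25 (126 usable): 192.168.21.0/25
Allocation: 192.168.20.0/24 (145 hosts, 254 usable); 192.168.21.0/25 (88 hosts, 126 usable)


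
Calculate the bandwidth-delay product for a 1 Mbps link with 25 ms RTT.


BDP = bandwidth * RTT
= 1 Mbps * 25 ms
= 1 * 1e6 * 25 / 1000 bits
= 25000 bits
= 3125 bytes
= 3.0518 KB
BDP = 25000 bits (3125 bytes)


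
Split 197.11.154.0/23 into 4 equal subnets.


New prefix = 23 + 2 = 25
Each subnet has 128 addresses
  197.11.154.0/25
  197.11.154.128/25
  197.11.155.0/25
  197.11.155.128/25
Subnets: 197.11.154.0/25, 197.11.154.128/25, 197.11.155.0/25, 197.11.155.128/25


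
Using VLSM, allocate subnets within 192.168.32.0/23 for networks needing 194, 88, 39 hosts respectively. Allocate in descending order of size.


194 hosts -> /24 (254 usable): 192.168.32.0/24
88 hosts -> /25 (126 usable): 192.168.33.0/25
39 hosts -> /26 (62 usable): 192.168.33.128/26
Allocation: 192.168.32.0/24 (194 hosts, 254 usable); 192.168.33.0/25 (88 hosts, 126 usable); 192.168.33.128/26 (39 hosts, 62 usable)


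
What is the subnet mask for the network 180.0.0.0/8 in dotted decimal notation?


/8 means 8 network bits, 24 host bits
Binary: 11111111000000000000000000000000
Mask: 255.0.0.0


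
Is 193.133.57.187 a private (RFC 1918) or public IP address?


RFC 1918 private ranges:
  10.0.0.0/8 (10.0.0.0 - 10.255.255.255)
  172.16.0.0/12 (172.16.0.0 - 172.31.255.255)
  192.168.0.0/16 (192.168.0.0 - 192.168.255.255)
Public (not in any RFC 1918 range)


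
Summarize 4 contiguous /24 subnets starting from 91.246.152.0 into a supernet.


Original prefix: /24
Number of subnets: 4 = 2^2
New prefix = 24 - 2 = 22
Supernet: 91.246.152.0/22


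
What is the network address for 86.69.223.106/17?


IP:   01010110.01000101.11011111.01101010
Mask: 11111111.11111111.10000000.00000000
AND operation:
Net:  01010110.01000101.10000000.00000000
Network: 86.69.128.0/17


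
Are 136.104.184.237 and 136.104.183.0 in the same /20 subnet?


Mask: 255.255.240.0
136.104.184.237 AND mask = 136.104.176.0
136.104.183.0 AND mask = 136.104.176.0
Yes, same subnet (136.104.176.0)


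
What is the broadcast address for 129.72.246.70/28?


Network: 129.72.246.64/28
Host bits = 4
Set all host bits to 1:
Broadcast: 129.72.246.79


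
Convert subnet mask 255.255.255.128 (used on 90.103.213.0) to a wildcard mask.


Subnet mask: 255.255.255.128
Wildcard = 255.255.255.255 - subnet mask
255 - 255 = 0
255 - 255 = 0
255 - 255 = 0
255 - 128 = 127
Wildcard: 0.0.0.127


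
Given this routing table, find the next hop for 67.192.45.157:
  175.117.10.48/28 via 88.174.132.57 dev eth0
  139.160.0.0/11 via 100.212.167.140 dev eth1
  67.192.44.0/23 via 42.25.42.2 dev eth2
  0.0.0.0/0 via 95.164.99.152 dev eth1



Longest prefix match for 67.192.45.157:
  /28 175.117.10.48: no
  /11 139.160.0.0: no
  /23 67.192.44.0: MATCH
  /0 0.0.0.0: MATCH
Selected: next-hop 42.25.42.2 via eth2 (matched /23)


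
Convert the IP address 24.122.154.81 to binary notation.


24 = 00011000
122 = 01111010
154 = 10011010
81 = 01010001
Binary: 00011000.01111010.10011010.01010001


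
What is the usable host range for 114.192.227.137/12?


Network: 114.192.0.0
Broadcast: 114.207.255.255
First usable = network + 1
Last usable = broadcast - 1
Range: 114.192.0.1 to 114.207.255.254


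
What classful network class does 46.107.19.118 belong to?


First octet: 46
Binary: 00101110
0xxxxxxx -> Class A (1-126)
Class A, default mask 255.0.0.0 (/8)


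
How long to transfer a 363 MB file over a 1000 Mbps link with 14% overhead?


Effective throughput = 1000 * (1 - 14/100) = 860 Mbps
File size in Mb = 363 * 8 = 2904 Mb
Time = 2904 / 860
Time = 3.3767 seconds


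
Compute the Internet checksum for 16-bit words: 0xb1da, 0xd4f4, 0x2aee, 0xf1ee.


Sum all words (with carry folding):
+ 0xb1da = 0xb1da
+ 0xd4f4 = 0x86cf
+ 0x2aee = 0xb1bd
+ 0xf1ee = 0xa3ac
One's complement: ~0xa3ac
Checksum = 0x5c53


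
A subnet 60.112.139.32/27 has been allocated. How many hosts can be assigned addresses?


Host bits = 32 - 27 = 5
Total addresses = 2^5 = 32
Usable = total - 2 (network and broadcast)
Usable hosts: 30


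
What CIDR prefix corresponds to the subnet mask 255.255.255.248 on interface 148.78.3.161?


Binary: 11111111.11111111.11111111.11111000
Count leading 1s
Prefix: /29


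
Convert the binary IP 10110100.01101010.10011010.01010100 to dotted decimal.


10110100 = 180
01101010 = 106
10011010 = 154
01010100 = 84
IP: 180.106.154.84


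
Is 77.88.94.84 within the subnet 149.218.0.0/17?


Subnet network: 149.218.0.0
Test IP AND mask: 77.88.0.0
No, 77.88.94.84 is not in 149.218.0.0/17


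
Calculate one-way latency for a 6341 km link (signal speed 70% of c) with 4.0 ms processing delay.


Speed = 0.7 * 3e5 km/s = 210000 km/s
Propagation delay = 6341 / 210000 = 0.0302 s = 30.1952 ms
Processing delay = 4.0 ms
Total one-way latency = 34.1952 ms


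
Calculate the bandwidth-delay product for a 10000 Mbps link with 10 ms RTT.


BDP = bandwidth * RTT
= 10000 Mbps * 10 ms
= 10000 * 1e6 * 10 / 1000 bits
= 100000000 bits
= 12500000 bytes
= 12207.0312 KB
BDP = 100000000 bits (12500000 bytes)


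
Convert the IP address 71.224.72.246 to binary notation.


71 = 01000111
224 = 11100000
72 = 01001000
246 = 11110110
Binary: 01000111.11100000.01001000.11110110


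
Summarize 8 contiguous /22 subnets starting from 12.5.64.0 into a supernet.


Original prefix: /22
Number of subnets: 8 = 2^3
New prefix = 22 - 3 = 19
Supernet: 12.5.64.0/19
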